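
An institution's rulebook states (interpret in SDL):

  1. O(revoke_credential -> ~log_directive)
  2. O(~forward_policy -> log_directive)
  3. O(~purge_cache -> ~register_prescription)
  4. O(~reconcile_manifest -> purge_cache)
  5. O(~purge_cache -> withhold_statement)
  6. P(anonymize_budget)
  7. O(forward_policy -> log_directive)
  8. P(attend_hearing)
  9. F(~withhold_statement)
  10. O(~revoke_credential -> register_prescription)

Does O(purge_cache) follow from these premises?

Premises 2 and 7 are O(~forward_policy -> log_directive) and O(forward_policy -> log_directive); every ideal world satisfies ~forward_policy or forward_policy, so in either case log_directive holds — hence O(log_directive).
The contrapositive of premise 1 (O(revoke_credential -> ~log_directive)) is O(log_directive -> ~revoke_credential), and O(log_directive) is already established, so O(~revoke_credential).
Applying K to premise 10 (O(~revoke_credential -> register_prescription)) and O(~revoke_credential) yields O(register_prescription).
Premise 3, O(~purge_cache -> ~register_prescription), contraposes to O(register_prescription -> purge_cache); with O(register_prescription) we get O(purge_cache).
Premises 4, 5, 6, 8, 9 do not contribute to this derivation.
So O(purge_cache) follows.

Yes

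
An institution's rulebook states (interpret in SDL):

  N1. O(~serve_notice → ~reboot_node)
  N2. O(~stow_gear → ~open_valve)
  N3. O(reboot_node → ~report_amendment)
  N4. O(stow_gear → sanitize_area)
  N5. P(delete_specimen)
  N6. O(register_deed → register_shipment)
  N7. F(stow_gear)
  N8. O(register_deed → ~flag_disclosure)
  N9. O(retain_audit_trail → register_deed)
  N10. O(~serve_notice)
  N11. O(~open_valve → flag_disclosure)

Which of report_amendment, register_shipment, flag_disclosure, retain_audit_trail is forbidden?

F(stow_gear) at premise 7 means O(~stow_gear).
With premise 2, O(~stow_gear → ~open_valve), the K-axiom yields O(~open_valve).
With premise 11, O(~open_valve → flag_disclosure), the K-axiom yields O(flag_disclosure).
The contrapositive of premise 8 (O(register_deed → ~flag_disclosure)) is O(flag_disclosure → ~register_deed), and O(flag_disclosure) is already established, so O(~register_deed).
Premise 9 is O(retain_audit_trail → register_deed); contrapositively O(~register_deed → ~retain_audit_trail). Since O(~register_deed) holds, K gives O(~retain_audit_trail).
So O(~retain_audit_trail) holds, i.e. retain_audit_trail is forbidden. None of the other listed options is forbidden under the premises.

retain_audit_trail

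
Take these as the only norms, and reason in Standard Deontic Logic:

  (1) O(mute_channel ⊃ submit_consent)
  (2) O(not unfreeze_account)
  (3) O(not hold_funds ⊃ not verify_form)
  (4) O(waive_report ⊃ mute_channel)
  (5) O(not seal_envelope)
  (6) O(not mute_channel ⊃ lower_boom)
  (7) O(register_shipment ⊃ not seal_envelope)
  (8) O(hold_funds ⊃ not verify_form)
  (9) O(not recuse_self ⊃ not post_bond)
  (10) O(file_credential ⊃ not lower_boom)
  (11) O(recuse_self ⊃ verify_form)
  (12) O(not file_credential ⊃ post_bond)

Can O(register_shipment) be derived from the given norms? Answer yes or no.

No

Premise 7 is O(register_shipment ⊃ not seal_envelope); even if O(not seal_envelope) held, inferring O(register_shipment) would be affirming the consequent — invalid.
No other premise forces O(register_shipment). An ideal world satisfying every premise can still have register_shipment false, so O(register_shipment) is not derivable.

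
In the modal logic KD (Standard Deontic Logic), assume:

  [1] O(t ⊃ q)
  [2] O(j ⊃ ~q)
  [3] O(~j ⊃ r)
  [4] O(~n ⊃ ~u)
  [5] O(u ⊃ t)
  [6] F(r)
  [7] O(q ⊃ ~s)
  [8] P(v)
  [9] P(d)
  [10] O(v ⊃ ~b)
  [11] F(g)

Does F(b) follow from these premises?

Premise 10 is O(v ⊃ ~b), but O(v) is not derivable from the premises (the permission P(v) asserts only ~O(~v), not O(v)), so it does not yield O(~b).
No other premise forces O(~b). An ideal world satisfying every premise can still have b true, so F(b) is not derivable.

No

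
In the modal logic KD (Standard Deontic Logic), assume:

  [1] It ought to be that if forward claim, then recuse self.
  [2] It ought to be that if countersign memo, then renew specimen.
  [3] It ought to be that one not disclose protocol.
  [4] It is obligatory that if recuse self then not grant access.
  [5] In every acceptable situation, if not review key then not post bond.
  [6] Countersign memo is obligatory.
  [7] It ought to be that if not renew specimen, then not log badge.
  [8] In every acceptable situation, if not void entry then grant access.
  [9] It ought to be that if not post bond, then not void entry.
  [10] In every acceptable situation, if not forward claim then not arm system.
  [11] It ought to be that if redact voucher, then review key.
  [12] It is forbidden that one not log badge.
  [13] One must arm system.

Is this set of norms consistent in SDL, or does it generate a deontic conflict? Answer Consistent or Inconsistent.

Consistent

Premise 7 is O(¬renew_specimen → ¬log_badge), but O(¬renew_specimen) is not derivable from the premises, so it does not yield O(¬log_badge).
So O(¬log_badge) is not derivable, and the apparent clash with O(log_badge) does not arise.
A world satisfying every obligation exists (e.g. arm_system=true, countersign_memo=true, disclose_protocol=false, forward_claim=true, grant_access=false, log_badge=true, post_bond=true, recuse_self=true, redact_voucher=false, renew_specimen=true, review_key=true, void_entry=true); no atom is both obligatory and forbidden, so the set is consistent.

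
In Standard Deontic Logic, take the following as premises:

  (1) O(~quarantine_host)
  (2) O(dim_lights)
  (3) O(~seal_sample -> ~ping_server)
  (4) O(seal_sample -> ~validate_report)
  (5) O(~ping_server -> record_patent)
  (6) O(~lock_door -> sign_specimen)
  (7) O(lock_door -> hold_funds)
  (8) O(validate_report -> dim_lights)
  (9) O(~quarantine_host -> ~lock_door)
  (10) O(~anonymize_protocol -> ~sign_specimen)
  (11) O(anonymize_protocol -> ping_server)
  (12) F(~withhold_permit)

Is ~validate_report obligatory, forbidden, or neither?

Obligatory

Premise 1 gives O(~quarantine_host).
Applying K to premise 9 (O(~quarantine_host -> ~lock_door)) and O(~quarantine_host) yields O(~lock_door).
Premise 6 is O(~lock_door -> sign_specimen); since O(~lock_door), deontic closure gives O(sign_specimen).
Premise 10 is O(~anonymize_protocol -> ~sign_specimen); contrapositively O(sign_specimen -> anonymize_protocol). Since O(sign_specimen) holds, K gives O(anonymize_protocol).
Premise 11 is O(anonymize_protocol -> ping_server); since O(anonymize_protocol), deontic closure gives O(ping_server).
Premise 3, O(~seal_sample -> ~ping_server), contraposes to O(ping_server -> seal_sample); with O(ping_server) we get O(seal_sample).
Applying K to premise 4 (O(seal_sample -> ~validate_report)) and O(seal_sample) yields O(~validate_report).
Premises 2, 5, 7, 8, 12 do not contribute to this derivation.
Hence ~validate_report is obligatory.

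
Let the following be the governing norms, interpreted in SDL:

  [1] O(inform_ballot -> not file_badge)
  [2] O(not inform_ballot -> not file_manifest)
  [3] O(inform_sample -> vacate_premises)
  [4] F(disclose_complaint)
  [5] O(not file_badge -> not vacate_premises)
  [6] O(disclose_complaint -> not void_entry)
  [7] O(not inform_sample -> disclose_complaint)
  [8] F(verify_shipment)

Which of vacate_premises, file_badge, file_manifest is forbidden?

F(disclose_complaint) at premise 4 means O(not disclose_complaint).
The contrapositive of premise 7 (O(not inform_sample -> disclose_complaint)) is O(not disclose_complaint -> inform_sample), and O(not disclose_complaint) is already established, so O(inform_sample).
With premise 3, O(inform_sample -> vacate_premises), the K-axiom yields O(vacate_premises).
The contrapositive of premise 5 (O(not file_badge -> not vacate_premises)) is O(vacate_premises -> file_badge), and O(vacate_premises) is already established, so O(file_badge).
The contrapositive of premise 1 (O(inform_ballot -> not file_badge)) is O(file_badge -> not inform_ballot), and O(file_badge) is already established, so O(not inform_ballot).
Applying K to premise 2 (O(not inform_ballot -> not file_manifest)) and O(not inform_ballot) yields O(not file_manifest).
So O(not file_manifest) holds, i.e. file_manifest is forbidden. None of the other listed options is forbidden under the premises.

file_manifest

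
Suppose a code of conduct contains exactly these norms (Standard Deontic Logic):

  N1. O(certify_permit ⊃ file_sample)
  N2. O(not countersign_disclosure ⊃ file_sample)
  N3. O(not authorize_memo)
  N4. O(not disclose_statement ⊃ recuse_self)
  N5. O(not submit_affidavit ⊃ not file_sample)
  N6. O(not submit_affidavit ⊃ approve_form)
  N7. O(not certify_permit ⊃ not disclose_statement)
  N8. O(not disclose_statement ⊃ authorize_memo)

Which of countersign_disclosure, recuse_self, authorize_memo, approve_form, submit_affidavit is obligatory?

submit_affidavit

Premise 3 gives O(not authorize_memo).
Premise 8, O(not disclose_statement ⊃ authorize_memo), contraposes to O(not authorize_memo ⊃ disclose_statement); with O(not authorize_memo) we get O(disclose_statement).
Premise 7, O(not certify_permit ⊃ not disclose_statement), contraposes to O(disclose_statement ⊃ certify_permit); with O(disclose_statement) we get O(certify_permit).
With premise 1, O(certify_permit ⊃ file_sample), the K-axiom yields O(file_sample).
Premise 5, O(not submit_affidavit ⊃ not file_sample), contraposes to O(file_sample ⊃ submit_affidavit); with O(file_sample) we get O(submit_affidavit).
So O(submit_affidavit) holds — submit_affidavit is obligatory. None of the other listed options is made obligatory by any chain of premises.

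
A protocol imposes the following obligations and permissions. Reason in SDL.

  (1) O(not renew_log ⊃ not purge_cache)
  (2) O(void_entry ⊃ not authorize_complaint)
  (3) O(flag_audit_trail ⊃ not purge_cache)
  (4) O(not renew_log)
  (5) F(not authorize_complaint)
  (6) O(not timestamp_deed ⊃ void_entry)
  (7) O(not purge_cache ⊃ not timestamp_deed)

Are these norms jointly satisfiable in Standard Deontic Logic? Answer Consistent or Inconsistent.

Inconsistent

From premise 4 we have O(not renew_log).
Premise 1 is O(not renew_log ⊃ not purge_cache); since O(not renew_log), deontic closure gives O(not purge_cache).
With premise 7, O(not purge_cache ⊃ not timestamp_deed), the K-axiom yields O(not timestamp_deed).
Applying K to premise 6 (O(not timestamp_deed ⊃ void_entry)) and O(not timestamp_deed) yields O(void_entry).
From O(void_entry) and premise 2, O(void_entry ⊃ not authorize_complaint), we obtain O(not authorize_complaint).
However, F(not authorize_complaint) at premise 5 amounts to O(authorize_complaint).
We now have both O(not authorize_complaint) and O(authorize_complaint) — authorize_complaint is simultaneously obligatory and forbidden, violating the D-axiom.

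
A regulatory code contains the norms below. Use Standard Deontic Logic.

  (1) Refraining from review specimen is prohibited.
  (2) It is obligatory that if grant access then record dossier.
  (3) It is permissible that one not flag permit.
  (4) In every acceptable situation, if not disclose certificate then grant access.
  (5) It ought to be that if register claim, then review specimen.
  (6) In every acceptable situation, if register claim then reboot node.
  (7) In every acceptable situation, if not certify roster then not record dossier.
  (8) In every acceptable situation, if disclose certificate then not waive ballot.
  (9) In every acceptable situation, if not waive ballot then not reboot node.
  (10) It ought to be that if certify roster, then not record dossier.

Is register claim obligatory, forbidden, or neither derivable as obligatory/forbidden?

Premises 7 and 10 cover both cases: O(¬certify_roster → ¬record_dossier) and O(certify_roster → ¬record_dossier). Since ¬certify_roster ∨ certify_roster is a tautology, O(¬record_dossier) follows.
The contrapositive of premise 2 (O(grant_access → record_dossier)) is O(¬record_dossier → ¬grant_access), and O(¬record_dossier) is already established, so O(¬grant_access).
Premise 4, O(¬disclose_certificate → grant_access), contraposes to O(¬grant_access → disclose_certificate); with O(¬grant_access) we get O(disclose_certificate).
From O(disclose_certificate) and premise 8, O(disclose_certificate → ¬waive_ballot), we obtain O(¬waive_ballot).
Applying K to premise 9 (O(¬waive_ballot → ¬reboot_node)) and O(¬waive_ballot) yields O(¬reboot_node).
Premise 6 is O(register_claim → reboot_node); contrapositively O(¬reboot_node → ¬register_claim). Since O(¬reboot_node) holds, K gives O(¬register_claim).
Premises 1, 3, 5 do not contribute to this derivation.
Thus O(¬register_claim), which is F(register_claim): register_claim is forbidden.

Forbidden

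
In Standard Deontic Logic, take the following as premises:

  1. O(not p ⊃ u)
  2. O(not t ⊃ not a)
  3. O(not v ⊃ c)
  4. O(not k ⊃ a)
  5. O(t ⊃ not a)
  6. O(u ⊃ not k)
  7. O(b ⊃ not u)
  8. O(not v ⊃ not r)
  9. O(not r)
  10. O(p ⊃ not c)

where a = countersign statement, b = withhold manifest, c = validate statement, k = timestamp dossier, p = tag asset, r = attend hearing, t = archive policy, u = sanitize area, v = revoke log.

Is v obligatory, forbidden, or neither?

Obligatory

Premises 2 and 5 are O(not t ⊃ not a) and O(t ⊃ not a); every ideal world satisfies not t or t, so in either case not a holds — hence O(not a).
Premise 4 is O(not k ⊃ a); contrapositively O(not a ⊃ k). Since O(not a) holds, K gives O(k).
The contrapositive of premise 6 (O(u ⊃ not k)) is O(k ⊃ not u), and O(k) is already established, so O(not u).
Premise 1, O(not p ⊃ u), contraposes to O(not u ⊃ p); with O(not u) we get O(p).
From O(p) and premise 10, O(p ⊃ not c), we obtain O(not c).
Premise 3 is O(not v ⊃ c); contrapositively O(not c ⊃ v). Since O(not c) holds, K gives O(v).
Premises 7, 8, 9 do not contribute to this derivation.
Hence v is obligatory.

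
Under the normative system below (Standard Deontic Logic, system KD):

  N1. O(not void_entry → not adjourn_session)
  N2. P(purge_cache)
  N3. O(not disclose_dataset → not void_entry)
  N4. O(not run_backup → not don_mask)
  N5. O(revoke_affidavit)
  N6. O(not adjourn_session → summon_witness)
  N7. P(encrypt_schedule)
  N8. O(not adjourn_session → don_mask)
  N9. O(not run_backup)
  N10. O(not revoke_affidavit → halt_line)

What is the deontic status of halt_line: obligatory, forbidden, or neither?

Premise 10 is O(not revoke_affidavit → halt_line), but O(not revoke_affidavit) is not derivable from the premises, so it does not yield O(halt_line).
No premise or chain of K-axiom applications forces O(halt_line), and none forces O(not halt_line). So halt_line is neither obligatory nor forbidden under these norms.

Neither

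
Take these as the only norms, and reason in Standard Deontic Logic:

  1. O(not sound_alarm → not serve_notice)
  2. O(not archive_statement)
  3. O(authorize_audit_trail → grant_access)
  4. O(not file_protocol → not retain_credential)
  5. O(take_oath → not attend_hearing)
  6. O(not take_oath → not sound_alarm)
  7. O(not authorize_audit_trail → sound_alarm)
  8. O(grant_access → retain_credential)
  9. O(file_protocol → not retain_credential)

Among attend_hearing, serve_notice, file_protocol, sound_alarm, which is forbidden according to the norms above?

By case analysis on not file_protocol: premise 4 gives O(not file_protocol → not retain_credential) and premise 9 gives O(file_protocol → not retain_credential), so O(not retain_credential) either way.
Premise 8 is O(grant_access → retain_credential); contrapositively O(not retain_credential → not grant_access). Since O(not retain_credential) holds, K gives O(not grant_access).
The contrapositive of premise 3 (O(authorize_audit_trail → grant_access)) is O(not grant_access → not authorize_audit_trail), and O(not grant_access) is already established, so O(not authorize_audit_trail).
Applying K to premise 7 (O(not authorize_audit_trail → sound_alarm)) and O(not authorize_audit_trail) yields O(sound_alarm).
Premise 6, O(not take_oath → not sound_alarm), contraposes to O(sound_alarm → take_oath); with O(sound_alarm) we get O(take_oath).
Premise 5 is O(take_oath → not attend_hearing); since O(take_oath), deontic closure gives O(not attend_hearing).
So O(not attend_hearing) holds, i.e. attend_hearing is forbidden. None of the other listed options is forbidden under the premises.

attend_hearing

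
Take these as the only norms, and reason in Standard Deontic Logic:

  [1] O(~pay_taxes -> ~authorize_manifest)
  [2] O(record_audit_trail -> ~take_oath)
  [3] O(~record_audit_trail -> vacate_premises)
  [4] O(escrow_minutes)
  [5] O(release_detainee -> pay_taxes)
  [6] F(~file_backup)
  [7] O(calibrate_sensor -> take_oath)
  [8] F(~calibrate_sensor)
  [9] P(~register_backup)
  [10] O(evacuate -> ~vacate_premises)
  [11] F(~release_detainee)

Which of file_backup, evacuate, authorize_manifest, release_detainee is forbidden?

evacuate

Premise 8, F(~calibrate_sensor), is equivalent to O(calibrate_sensor).
Premise 7 is O(calibrate_sensor -> take_oath); since O(calibrate_sensor), deontic closure gives O(take_oath).
Premise 2 is O(record_audit_trail -> ~take_oath); contrapositively O(take_oath -> ~record_audit_trail). Since O(take_oath) holds, K gives O(~record_audit_trail).
With premise 3, O(~record_audit_trail -> vacate_premises), the K-axiom yields O(vacate_premises).
Premise 10 is O(evacuate -> ~vacate_premises); contrapositively O(vacate_premises -> ~evacuate). Since O(vacate_premises) holds, K gives O(~evacuate).
So O(~evacuate) holds, i.e. evacuate is forbidden. None of the other listed options is forbidden under the premises.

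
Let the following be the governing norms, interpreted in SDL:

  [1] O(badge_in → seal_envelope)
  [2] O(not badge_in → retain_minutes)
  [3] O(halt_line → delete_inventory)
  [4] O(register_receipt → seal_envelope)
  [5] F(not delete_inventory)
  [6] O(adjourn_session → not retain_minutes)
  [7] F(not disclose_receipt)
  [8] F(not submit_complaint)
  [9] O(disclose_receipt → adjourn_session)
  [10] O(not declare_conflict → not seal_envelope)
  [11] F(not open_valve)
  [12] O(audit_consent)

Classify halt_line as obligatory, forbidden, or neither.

Neither

Premise 3 is O(halt_line → delete_inventory); even if O(delete_inventory) held, inferring O(halt_line) would be affirming the consequent — invalid.
No premise or chain of K-axiom applications forces O(halt_line), and none forces O(not halt_line). So halt_line is neither obligatory nor forbidden under these norms.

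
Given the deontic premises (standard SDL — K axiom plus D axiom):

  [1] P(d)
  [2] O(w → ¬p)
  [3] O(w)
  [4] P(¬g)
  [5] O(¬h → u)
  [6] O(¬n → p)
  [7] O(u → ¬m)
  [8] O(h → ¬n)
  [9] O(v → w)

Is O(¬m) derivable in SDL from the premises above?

From premise 3 we have O(w).
Applying K to premise 2 (O(w → ¬p)) and O(w) yields O(¬p).
Premise 6 is O(¬n → p); contrapositively O(¬p → n). Since O(¬p) holds, K gives O(n).
Premise 8, O(h → ¬n), contraposes to O(n → ¬h); with O(n) we get O(¬h).
From O(¬h) and premise 5, O(¬h → u), we obtain O(u).
From O(u) and premise 7, O(u → ¬m), we obtain O(¬m).
Premises 1, 4, 9 do not contribute to this derivation.
So O(¬m) follows.

Yes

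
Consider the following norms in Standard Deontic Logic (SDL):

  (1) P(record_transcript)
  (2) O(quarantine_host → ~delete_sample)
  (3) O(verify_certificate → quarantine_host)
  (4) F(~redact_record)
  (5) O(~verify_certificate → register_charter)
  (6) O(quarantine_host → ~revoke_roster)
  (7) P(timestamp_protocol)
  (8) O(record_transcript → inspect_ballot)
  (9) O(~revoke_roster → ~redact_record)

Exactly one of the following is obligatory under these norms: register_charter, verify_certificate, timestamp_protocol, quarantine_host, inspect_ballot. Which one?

register_charter

F(~redact_record) at premise 4 means O(redact_record).
The contrapositive of premise 9 (O(~revoke_roster → ~redact_record)) is O(redact_record → revoke_roster), and O(redact_record) is already established, so O(revoke_roster).
The contrapositive of premise 6 (O(quarantine_host → ~revoke_roster)) is O(revoke_roster → ~quarantine_host), and O(revoke_roster) is already established, so O(~quarantine_host).
The contrapositive of premise 3 (O(verify_certificate → quarantine_host)) is O(~quarantine_host → ~verify_certificate), and O(~quarantine_host) is already established, so O(~verify_certificate).
Premise 5 is O(~verify_certificate → register_charter); since O(~verify_certificate), deontic closure gives O(register_charter).
So O(register_charter) holds — register_charter is obligatory. None of the other listed options is made obligatory by any chain of premises.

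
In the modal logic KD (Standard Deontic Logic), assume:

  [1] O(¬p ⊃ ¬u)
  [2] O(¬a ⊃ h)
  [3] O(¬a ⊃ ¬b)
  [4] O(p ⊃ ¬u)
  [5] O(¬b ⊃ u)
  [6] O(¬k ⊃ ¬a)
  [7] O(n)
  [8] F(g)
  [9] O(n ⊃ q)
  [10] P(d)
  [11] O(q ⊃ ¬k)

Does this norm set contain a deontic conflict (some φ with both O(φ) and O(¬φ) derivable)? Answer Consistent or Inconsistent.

Inconsistent

Premises 1 and 4 cover both cases: O(¬p ⊃ ¬u) and O(p ⊃ ¬u). Since ¬p ∨ p is a tautology, O(¬u) follows.
The contrapositive of premise 5 (O(¬b ⊃ u)) is O(¬u ⊃ b), and O(¬u) is already established, so O(b).
Premise 3 is O(¬a ⊃ ¬b); contrapositively O(b ⊃ a). Since O(b) holds, K gives O(a).
Premise 6 is O(¬k ⊃ ¬a); contrapositively O(a ⊃ k). Since O(a) holds, K gives O(k).
Premise 11 is O(q ⊃ ¬k); contrapositively O(k ⊃ ¬q). Since O(k) holds, K gives O(¬q).
Premise 9, O(n ⊃ q), contraposes to O(¬q ⊃ ¬n); with O(¬q) we get O(¬n).
But premise 7 directly asserts O(n).
We now have both O(¬n) and O(n) — n is simultaneously obligatory and forbidden, violating the D-axiom.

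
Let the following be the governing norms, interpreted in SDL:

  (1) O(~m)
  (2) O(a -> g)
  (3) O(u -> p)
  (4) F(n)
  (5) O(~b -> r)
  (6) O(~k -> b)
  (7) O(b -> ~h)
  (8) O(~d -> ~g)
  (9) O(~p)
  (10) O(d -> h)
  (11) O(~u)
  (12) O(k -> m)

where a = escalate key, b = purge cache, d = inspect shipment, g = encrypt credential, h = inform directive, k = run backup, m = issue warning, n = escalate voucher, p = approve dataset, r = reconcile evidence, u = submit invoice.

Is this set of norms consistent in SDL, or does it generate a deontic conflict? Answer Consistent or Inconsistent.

Premise 3 is O(u -> p), but O(u) is not derivable from the premises, so it does not yield O(p).
So O(p) is not derivable, and the apparent clash with O(~p) does not arise.
A world satisfying every obligation exists (e.g. a=false, b=true, d=false, g=false, h=false, k=false, m=false, n=false, p=false, r=false, u=false); no atom is both obligatory and forbidden, so the set is consistent.

Consistent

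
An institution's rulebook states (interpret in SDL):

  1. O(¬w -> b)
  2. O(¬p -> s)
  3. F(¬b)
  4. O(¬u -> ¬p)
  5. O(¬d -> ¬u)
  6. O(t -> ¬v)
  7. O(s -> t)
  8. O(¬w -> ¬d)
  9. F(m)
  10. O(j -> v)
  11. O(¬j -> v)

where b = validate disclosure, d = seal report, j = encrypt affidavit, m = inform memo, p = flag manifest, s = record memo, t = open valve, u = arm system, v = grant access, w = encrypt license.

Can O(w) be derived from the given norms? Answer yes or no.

Premises 10 and 11 cover both cases: O(j -> v) and O(¬j -> v). Since j ∨ ¬j is a tautology, O(v) follows.
Premise 6, O(t -> ¬v), contraposes to O(v -> ¬t); with O(v) we get O(¬t).
Premise 7, O(s -> t), contraposes to O(¬t -> ¬s); with O(¬t) we get O(¬s).
Premise 2, O(¬p -> s), contraposes to O(¬s -> p); with O(¬s) we get O(p).
The contrapositive of premise 4 (O(¬u -> ¬p)) is O(p -> u), and O(p) is already established, so O(u).
The contrapositive of premise 5 (O(¬d -> ¬u)) is O(u -> d), and O(u) is already established, so O(d).
The contrapositive of premise 8 (O(¬w -> ¬d)) is O(d -> w), and O(d) is already established, so O(w).
Premises 1, 3, 9 do not contribute to this derivation.
So O(w) follows.

Yes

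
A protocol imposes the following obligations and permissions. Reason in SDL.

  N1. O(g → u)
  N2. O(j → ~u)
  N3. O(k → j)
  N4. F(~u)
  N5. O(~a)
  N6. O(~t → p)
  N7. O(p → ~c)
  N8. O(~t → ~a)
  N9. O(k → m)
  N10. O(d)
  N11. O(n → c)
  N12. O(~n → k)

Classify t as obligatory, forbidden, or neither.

Obligatory

F(~u) at premise 4 means O(u).
Premise 2, O(j → ~u), contraposes to O(u → ~j); with O(u) we get O(~j).
The contrapositive of premise 3 (O(k → j)) is O(~j → ~k), and O(~j) is already established, so O(~k).
The contrapositive of premise 12 (O(~n → k)) is O(~k → n), and O(~k) is already established, so O(n).
Applying K to premise 11 (O(n → c)) and O(n) yields O(c).
Premise 7 is O(p → ~c); contrapositively O(c → ~p). Since O(c) holds, K gives O(~p).
Premise 6, O(~t → p), contraposes to O(~p → t); with O(~p) we get O(t).
Premises 1, 5, 8, 9, 10 do not contribute to this derivation.
Hence t is obligatory.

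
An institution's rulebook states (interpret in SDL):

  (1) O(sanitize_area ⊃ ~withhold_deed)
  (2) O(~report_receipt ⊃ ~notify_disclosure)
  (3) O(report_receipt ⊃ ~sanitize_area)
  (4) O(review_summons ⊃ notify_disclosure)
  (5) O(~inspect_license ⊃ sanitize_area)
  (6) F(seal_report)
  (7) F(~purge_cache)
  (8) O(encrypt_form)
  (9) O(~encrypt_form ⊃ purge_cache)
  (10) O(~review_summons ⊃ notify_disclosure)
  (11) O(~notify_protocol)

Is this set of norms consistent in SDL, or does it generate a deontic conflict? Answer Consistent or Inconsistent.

Consistent

Premise 9 is O(~encrypt_form ⊃ purge_cache); even if O(purge_cache) held, inferring O(~encrypt_form) would be affirming the consequent — invalid.
So O(~encrypt_form) is not derivable, and the apparent clash with O(encrypt_form) does not arise.
A world satisfying every obligation exists (e.g. encrypt_form=true, inspect_license=true, notify_disclosure=true, notify_protocol=false, purge_cache=true, report_receipt=true, review_summons=false, sanitize_area=false, seal_report=false, withhold_deed=false); no atom is both obligatory and forbidden, so the set is consistent.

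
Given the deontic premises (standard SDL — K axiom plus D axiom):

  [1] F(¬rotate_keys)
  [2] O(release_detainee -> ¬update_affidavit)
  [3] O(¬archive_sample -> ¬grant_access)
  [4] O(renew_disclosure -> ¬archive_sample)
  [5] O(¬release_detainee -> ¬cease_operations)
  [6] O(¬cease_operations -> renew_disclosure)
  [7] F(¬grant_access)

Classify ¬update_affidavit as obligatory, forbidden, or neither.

Obligatory

Premise 7 is F(¬grant_access), i.e. O(grant_access).
Premise 3, O(¬archive_sample -> ¬grant_access), contraposes to O(grant_access -> archive_sample); with O(grant_access) we get O(archive_sample).
Premise 4 is O(renew_disclosure -> ¬archive_sample); contrapositively O(archive_sample -> ¬renew_disclosure). Since O(archive_sample) holds, K gives O(¬renew_disclosure).
Premise 6 is O(¬cease_operations -> renew_disclosure); contrapositively O(¬renew_disclosure -> cease_operations). Since O(¬renew_disclosure) holds, K gives O(cease_operations).
Premise 5 is O(¬release_detainee -> ¬cease_operations); contrapositively O(cease_operations -> release_detainee). Since O(cease_operations) holds, K gives O(release_detainee).
Premise 2 is O(release_detainee -> ¬update_affidavit); since O(release_detainee), deontic closure gives O(¬update_affidavit).
Premise 1 does not contribute to this derivation.
Hence ¬update_affidavit is obligatory.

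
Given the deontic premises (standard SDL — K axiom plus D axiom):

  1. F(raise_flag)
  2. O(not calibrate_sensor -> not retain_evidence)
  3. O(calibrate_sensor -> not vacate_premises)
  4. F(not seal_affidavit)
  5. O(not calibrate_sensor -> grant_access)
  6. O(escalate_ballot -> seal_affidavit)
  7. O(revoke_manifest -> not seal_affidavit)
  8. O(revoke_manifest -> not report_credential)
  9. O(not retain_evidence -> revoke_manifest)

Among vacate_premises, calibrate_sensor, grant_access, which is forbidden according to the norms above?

F(not seal_affidavit) at premise 4 means O(seal_affidavit).
The contrapositive of premise 7 (O(revoke_manifest -> not seal_affidavit)) is O(seal_affidavit -> not revoke_manifest), and O(seal_affidavit) is already established, so O(not revoke_manifest).
Premise 9 is O(not retain_evidence -> revoke_manifest); contrapositively O(not revoke_manifest -> retain_evidence). Since O(not revoke_manifest) holds, K gives O(retain_evidence).
Premise 2, O(not calibrate_sensor -> not retain_evidence), contraposes to O(retain_evidence -> calibrate_sensor); with O(retain_evidence) we get O(calibrate_sensor).
Applying K to premise 3 (O(calibrate_sensor -> not vacate_premises)) and O(calibrate_sensor) yields O(not vacate_premises).
So O(not vacate_premises) holds, i.e. vacate_premises is forbidden. None of the other listed options is forbidden under the premises.

vacate_premises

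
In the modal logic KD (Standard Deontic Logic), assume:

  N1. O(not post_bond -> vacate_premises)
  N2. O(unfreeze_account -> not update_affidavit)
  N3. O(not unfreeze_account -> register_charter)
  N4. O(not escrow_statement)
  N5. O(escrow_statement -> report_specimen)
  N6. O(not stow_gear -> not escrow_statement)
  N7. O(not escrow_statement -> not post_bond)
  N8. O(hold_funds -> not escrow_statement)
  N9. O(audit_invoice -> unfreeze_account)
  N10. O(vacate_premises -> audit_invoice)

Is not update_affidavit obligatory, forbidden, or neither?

Premise 4 gives O(not escrow_statement).
From O(not escrow_statement) and premise 7, O(not escrow_statement -> not post_bond), we obtain O(not post_bond).
From O(not post_bond) and premise 1, O(not post_bond -> vacate_premises), we obtain O(vacate_premises).
Premise 10 is O(vacate_premises -> audit_invoice); since O(vacate_premises), deontic closure gives O(audit_invoice).
With premise 9, O(audit_invoice -> unfreeze_account), the K-axiom yields O(unfreeze_account).
Premise 2 is O(unfreeze_account -> not update_affidavit); since O(unfreeze_account), deontic closure gives O(not update_affidavit).
Premises 3, 5, 6, 8 do not contribute to this derivation.
Hence not update_affidavit is obligatory.

Obligatory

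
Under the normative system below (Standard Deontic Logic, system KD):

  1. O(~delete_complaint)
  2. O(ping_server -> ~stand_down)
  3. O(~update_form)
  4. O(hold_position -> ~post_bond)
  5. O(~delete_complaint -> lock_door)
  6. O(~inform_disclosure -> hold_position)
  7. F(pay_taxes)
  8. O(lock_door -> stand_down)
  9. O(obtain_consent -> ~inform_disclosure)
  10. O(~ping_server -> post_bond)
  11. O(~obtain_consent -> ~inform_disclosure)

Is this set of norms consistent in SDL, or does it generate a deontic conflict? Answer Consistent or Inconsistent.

By case analysis on ~obtain_consent: premise 11 gives O(~obtain_consent -> ~inform_disclosure) and premise 9 gives O(obtain_consent -> ~inform_disclosure), so O(~inform_disclosure) either way.
With premise 6, O(~inform_disclosure -> hold_position), the K-axiom yields O(hold_position).
Applying K to premise 4 (O(hold_position -> ~post_bond)) and O(hold_position) yields O(~post_bond).
Premise 10 is O(~ping_server -> post_bond); contrapositively O(~post_bond -> ping_server). Since O(~post_bond) holds, K gives O(ping_server).
Applying K to premise 2 (O(ping_server -> ~stand_down)) and O(ping_server) yields O(~stand_down).
Premise 8 is O(lock_door -> stand_down); contrapositively O(~stand_down -> ~lock_door). Since O(~stand_down) holds, K gives O(~lock_door).
The contrapositive of premise 5 (O(~delete_complaint -> lock_door)) is O(~lock_door -> delete_complaint), and O(~lock_door) is already established, so O(delete_complaint).
Yet premise 1 states O(~delete_complaint).
We now have both O(delete_complaint) and O(~delete_complaint) — delete_complaint is simultaneously obligatory and forbidden, violating the D-axiom.

Inconsistent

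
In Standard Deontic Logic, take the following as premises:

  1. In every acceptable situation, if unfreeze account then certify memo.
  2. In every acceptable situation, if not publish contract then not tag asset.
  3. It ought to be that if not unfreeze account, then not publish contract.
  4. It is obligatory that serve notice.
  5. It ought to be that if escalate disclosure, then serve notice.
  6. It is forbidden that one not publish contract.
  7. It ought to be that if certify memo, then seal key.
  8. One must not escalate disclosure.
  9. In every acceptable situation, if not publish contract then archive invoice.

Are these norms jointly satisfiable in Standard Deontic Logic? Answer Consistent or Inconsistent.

Consistent

Premise 5 is O(escalate_disclosure → serve_notice); even if O(serve_notice) held, inferring O(escalate_disclosure) would be affirming the consequent — invalid.
So O(escalate_disclosure) is not derivable, and the apparent clash with O(¬escalate_disclosure) does not arise.
A world satisfying every obligation exists (e.g. archive_invoice=false, certify_memo=true, escalate_disclosure=false, publish_contract=true, seal_key=true, serve_notice=true, tag_asset=false, unfreeze_account=true); no atom is both obligatory and forbidden, so the set is consistent.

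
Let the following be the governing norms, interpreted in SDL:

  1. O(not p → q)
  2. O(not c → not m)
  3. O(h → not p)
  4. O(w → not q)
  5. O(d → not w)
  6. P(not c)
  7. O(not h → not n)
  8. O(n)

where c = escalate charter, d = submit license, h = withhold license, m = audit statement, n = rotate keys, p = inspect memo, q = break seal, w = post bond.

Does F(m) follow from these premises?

Premise 2 is O(not c → not m), but O(not c) is not derivable from the premises (the permission P(not c) asserts only not O(c), not O(not c)), so it does not yield O(not m).
No other premise forces O(not m). An ideal world satisfying every premise can still have m true, so F(m) is not derivable.

No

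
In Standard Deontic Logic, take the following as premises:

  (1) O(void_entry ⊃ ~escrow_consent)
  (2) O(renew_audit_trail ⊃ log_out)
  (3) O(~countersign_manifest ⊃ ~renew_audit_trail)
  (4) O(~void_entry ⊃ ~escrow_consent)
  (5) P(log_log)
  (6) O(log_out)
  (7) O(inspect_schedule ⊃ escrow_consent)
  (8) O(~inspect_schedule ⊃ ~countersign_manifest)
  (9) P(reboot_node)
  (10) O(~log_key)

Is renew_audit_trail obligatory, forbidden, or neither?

Premises 1 and 4 cover both cases: O(void_entry ⊃ ~escrow_consent) and O(~void_entry ⊃ ~escrow_consent). Since void_entry ∨ ~void_entry is a tautology, O(~escrow_consent) follows.
The contrapositive of premise 7 (O(inspect_schedule ⊃ escrow_consent)) is O(~escrow_consent ⊃ ~inspect_schedule), and O(~escrow_consent) is already established, so O(~inspect_schedule).
Applying K to premise 8 (O(~inspect_schedule ⊃ ~countersign_manifest)) and O(~inspect_schedule) yields O(~countersign_manifest).
Premise 3 is O(~countersign_manifest ⊃ ~renew_audit_trail); since O(~countersign_manifest), deontic closure gives O(~renew_audit_trail).
Premises 2, 5, 6, 9, 10 do not contribute to this derivation.
Thus O(~renew_audit_trail), which is F(renew_audit_trail): renew_audit_trail is forbidden.

Forbidden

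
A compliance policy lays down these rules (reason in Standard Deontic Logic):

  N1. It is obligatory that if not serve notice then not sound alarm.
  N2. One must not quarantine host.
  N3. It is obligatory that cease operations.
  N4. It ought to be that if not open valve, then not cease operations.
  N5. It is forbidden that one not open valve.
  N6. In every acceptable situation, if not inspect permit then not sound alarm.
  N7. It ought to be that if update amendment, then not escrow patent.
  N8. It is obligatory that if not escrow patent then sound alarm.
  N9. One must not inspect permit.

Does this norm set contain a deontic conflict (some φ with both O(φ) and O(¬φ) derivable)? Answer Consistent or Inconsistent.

Premise 4 is O(¬open_valve → ¬cease_operations), but O(¬open_valve) is not derivable from the premises, so it does not yield O(¬cease_operations).
So O(¬cease_operations) is not derivable, and the apparent clash with O(cease_operations) does not arise.
A world satisfying every obligation exists (e.g. cease_operations=true, escrow_patent=true, inspect_permit=false, open_valve=true, quarantine_host=false, serve_notice=false, sound_alarm=false, update_amendment=false); no atom is both obligatory and forbidden, so the set is consistent.

Consistent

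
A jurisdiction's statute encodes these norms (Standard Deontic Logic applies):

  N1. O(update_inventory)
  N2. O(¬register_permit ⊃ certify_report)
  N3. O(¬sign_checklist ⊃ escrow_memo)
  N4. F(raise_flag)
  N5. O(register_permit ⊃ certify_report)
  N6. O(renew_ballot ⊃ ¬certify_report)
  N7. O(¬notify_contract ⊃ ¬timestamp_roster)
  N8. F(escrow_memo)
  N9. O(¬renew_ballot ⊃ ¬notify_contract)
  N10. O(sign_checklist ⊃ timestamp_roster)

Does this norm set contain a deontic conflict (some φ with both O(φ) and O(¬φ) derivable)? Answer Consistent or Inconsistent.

Premises 5 and 2 cover both cases: O(register_permit ⊃ certify_report) and O(¬register_permit ⊃ certify_report). Since register_permit ∨ ¬register_permit is a tautology, O(certify_report) follows.
Premise 6, O(renew_ballot ⊃ ¬certify_report), contraposes to O(certify_report ⊃ ¬renew_ballot); with O(certify_report) we get O(¬renew_ballot).
With premise 9, O(¬renew_ballot ⊃ ¬notify_contract), the K-axiom yields O(¬notify_contract).
Premise 7 is O(¬notify_contract ⊃ ¬timestamp_roster); since O(¬notify_contract), deontic closure gives O(¬timestamp_roster).
Premise 10, O(sign_checklist ⊃ timestamp_roster), contraposes to O(¬timestamp_roster ⊃ ¬sign_checklist); with O(¬timestamp_roster) we get O(¬sign_checklist).
From O(¬sign_checklist) and premise 3, O(¬sign_checklist ⊃ escrow_memo), we obtain O(escrow_memo).
But premise 8, F(escrow_memo), means O(¬escrow_memo).
We now have both O(escrow_memo) and O(¬escrow_memo) — escrow_memo is simultaneously obligatory and forbidden, violating the D-axiom.

Inconsistent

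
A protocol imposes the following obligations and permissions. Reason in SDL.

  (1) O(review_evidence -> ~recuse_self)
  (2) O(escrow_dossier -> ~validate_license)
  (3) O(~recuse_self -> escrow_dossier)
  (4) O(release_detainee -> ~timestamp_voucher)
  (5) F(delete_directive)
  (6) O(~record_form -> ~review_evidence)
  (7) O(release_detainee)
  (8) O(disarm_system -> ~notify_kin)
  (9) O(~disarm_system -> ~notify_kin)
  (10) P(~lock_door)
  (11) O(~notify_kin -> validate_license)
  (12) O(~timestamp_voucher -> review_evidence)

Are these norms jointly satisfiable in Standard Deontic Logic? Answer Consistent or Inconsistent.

Inconsistent

Premises 8 and 9 are O(disarm_system -> ~notify_kin) and O(~disarm_system -> ~notify_kin); every ideal world satisfies disarm_system or ~disarm_system, so in either case ~notify_kin holds — hence O(~notify_kin).
From O(~notify_kin) and premise 11, O(~notify_kin -> validate_license), we obtain O(validate_license).
Premise 2 is O(escrow_dossier -> ~validate_license); contrapositively O(validate_license -> ~escrow_dossier). Since O(validate_license) holds, K gives O(~escrow_dossier).
Premise 3, O(~recuse_self -> escrow_dossier), contraposes to O(~escrow_dossier -> recuse_self); with O(~escrow_dossier) we get O(recuse_self).
Premise 1, O(review_evidence -> ~recuse_self), contraposes to O(recuse_self -> ~review_evidence); with O(recuse_self) we get O(~review_evidence).
Premise 12 is O(~timestamp_voucher -> review_evidence); contrapositively O(~review_evidence -> timestamp_voucher). Since O(~review_evidence) holds, K gives O(timestamp_voucher).
Premise 4, O(release_detainee -> ~timestamp_voucher), contraposes to O(timestamp_voucher -> ~release_detainee); with O(timestamp_voucher) we get O(~release_detainee).
Yet premise 7 states O(release_detainee).
We now have both O(~release_detainee) and O(release_detainee) — release_detainee is simultaneously obligatory and forbidden, violating the D-axiom.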